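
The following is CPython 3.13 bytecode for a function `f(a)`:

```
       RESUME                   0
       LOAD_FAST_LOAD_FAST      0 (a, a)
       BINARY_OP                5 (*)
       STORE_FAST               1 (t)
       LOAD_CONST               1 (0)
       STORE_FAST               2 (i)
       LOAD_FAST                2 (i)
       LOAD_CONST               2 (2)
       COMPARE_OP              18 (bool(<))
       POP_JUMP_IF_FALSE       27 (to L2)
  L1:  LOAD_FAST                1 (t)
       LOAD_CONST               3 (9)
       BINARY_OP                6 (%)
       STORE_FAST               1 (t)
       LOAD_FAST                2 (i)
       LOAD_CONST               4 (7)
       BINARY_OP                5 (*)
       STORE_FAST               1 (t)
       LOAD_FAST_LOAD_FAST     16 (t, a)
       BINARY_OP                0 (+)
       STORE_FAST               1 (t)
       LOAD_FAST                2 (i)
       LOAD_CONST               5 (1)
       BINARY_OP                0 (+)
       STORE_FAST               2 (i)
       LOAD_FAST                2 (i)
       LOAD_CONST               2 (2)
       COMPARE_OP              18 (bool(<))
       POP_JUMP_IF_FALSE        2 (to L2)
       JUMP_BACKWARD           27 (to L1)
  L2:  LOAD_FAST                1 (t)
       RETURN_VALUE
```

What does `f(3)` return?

LOAD_FAST_LOAD_FAST a,a → push 3,3. Stack: [3, 3]
BINARY_OP * → 3 * 3 = 9. Stack: [9]
STORE_FAST t → t=9. Stack: []
LOAD_CONST → push 0. Stack: [0]
STORE_FAST i → i=0. Stack: []
LOAD_FAST i → push 0. Stack: [0]
LOAD_CONST → push 2. Stack: [0, 2]
COMPARE_OP bool(<) → 0 vs 2 = True. Stack: [True]
POP_JUMP_IF_FALSE → pop True; no jump. Stack: []
LOAD_FAST t → push 9. Stack: [9]
LOAD_CONST → push 9. Stack: [9, 9]
BINARY_OP % → 9 % 9 = 0. Stack: [0]
STORE_FAST t → t=0. Stack: []
LOAD_FAST i → push 0. Stack: [0]
LOAD_CONST → push 7. Stack: [0, 7]
BINARY_OP * → 0 * 7 = 0. Stack: [0]
STORE_FAST t → t=0. Stack: []
LOAD_FAST_LOAD_FAST t,a → push 0,3. Stack: [0, 3]
BINARY_OP + → 0 + 3 = 3. Stack: [3]
STORE_FAST t → t=3. Stack: []
LOAD_FAST i → push 0. Stack: [0]
LOAD_CONST → push 1. Stack: [0, 1]
BINARY_OP + → 0 + 1 = 1. Stack: [1]
STORE_FAST i → i=1. Stack: []
LOAD_FAST i → push 1. Stack: [1]
LOAD_CONST → push 2. Stack: [1, 2]
COMPARE_OP bool(<) → 1 vs 2 = True. Stack: [True]
POP_JUMP_IF_FALSE → pop True; no jump. Stack: []
LOAD_FAST t → push 3. Stack: [3]
LOAD_CONST → push 9. Stack: [3, 9]
BINARY_OP % → 3 % 9 = 3. Stack: [3]
STORE_FAST t → t=3. Stack: []
LOAD_FAST i → push 1. Stack: [1]
LOAD_CONST → push 7. Stack: [1, 7]
BINARY_OP * → 1 * 7 = 7. Stack: [7]
STORE_FAST t → t=7. Stack: []
LOAD_FAST_LOAD_FAST t,a → push 7,3. Stack: [7, 3]
BINARY_OP + → 7 + 3 = 10. Stack: [10]
STORE_FAST t → t=10. Stack: []
LOAD_FAST i → push 1. Stack: [1]
LOAD_CONST → push 1. Stack: [1, 1]
BINARY_OP + → 1 + 1 = 2. Stack: [2]
STORE_FAST i → i=2. Stack: []
LOAD_FAST i → push 2. Stack: [2]
LOAD_CONST → push 2. Stack: [2, 2]
COMPARE_OP bool(<) → 2 vs 2 = False. Stack: [False]
POP_JUMP_IF_FALSE → pop False; jump. Stack: []
LOAD_FAST t → push 10. Stack: [10]
RETURN_VALUE → return 10.

10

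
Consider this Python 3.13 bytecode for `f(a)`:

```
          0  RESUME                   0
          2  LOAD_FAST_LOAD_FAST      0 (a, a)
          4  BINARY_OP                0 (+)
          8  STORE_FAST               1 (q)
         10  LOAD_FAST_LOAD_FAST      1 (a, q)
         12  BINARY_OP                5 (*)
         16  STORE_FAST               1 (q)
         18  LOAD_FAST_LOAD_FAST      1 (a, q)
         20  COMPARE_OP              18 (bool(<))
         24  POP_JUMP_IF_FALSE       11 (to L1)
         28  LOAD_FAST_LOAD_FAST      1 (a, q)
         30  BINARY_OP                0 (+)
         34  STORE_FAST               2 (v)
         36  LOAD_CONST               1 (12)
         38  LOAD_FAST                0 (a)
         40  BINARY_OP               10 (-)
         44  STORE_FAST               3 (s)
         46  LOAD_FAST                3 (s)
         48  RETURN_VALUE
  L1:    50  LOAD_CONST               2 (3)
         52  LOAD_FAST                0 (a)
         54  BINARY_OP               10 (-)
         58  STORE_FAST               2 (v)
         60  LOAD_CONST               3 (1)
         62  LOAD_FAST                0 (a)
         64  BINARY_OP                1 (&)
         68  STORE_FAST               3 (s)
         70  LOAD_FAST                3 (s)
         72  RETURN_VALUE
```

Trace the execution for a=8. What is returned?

4

LOAD_FAST_LOAD_FAST a,a → push 8,8. Stack: [8, 8]
BINARY_OP + → 8 + 8 = 16. Stack: [16]
STORE_FAST q → q=16. Stack: []
LOAD_FAST_LOAD_FAST a,q → push 8,16. Stack: [8, 16]
BINARY_OP * → 8 * 16 = 128. Stack: [128]
STORE_FAST q → q=128. Stack: []
LOAD_FAST_LOAD_FAST a,q → push 8,128. Stack: [8, 128]
COMPARE_OP bool(<) → 8 vs 128 = True. Stack: [True]
POP_JUMP_IF_FALSE → pop True; no jump. Stack: []
LOAD_FAST_LOAD_FAST a,q → push 8,128. Stack: [8, 128]
BINARY_OP + → 8 + 128 = 136. Stack: [136]
STORE_FAST v → v=136. Stack: []
LOAD_CONST → push 12. Stack: [12]
LOAD_FAST a → push 8. Stack: [12, 8]
BINARY_OP - → 12 - 8 = 4. Stack: [4]
STORE_FAST s → s=4. Stack: []
LOAD_FAST s → push 4. Stack: [4]
RETURN_VALUE → return 4.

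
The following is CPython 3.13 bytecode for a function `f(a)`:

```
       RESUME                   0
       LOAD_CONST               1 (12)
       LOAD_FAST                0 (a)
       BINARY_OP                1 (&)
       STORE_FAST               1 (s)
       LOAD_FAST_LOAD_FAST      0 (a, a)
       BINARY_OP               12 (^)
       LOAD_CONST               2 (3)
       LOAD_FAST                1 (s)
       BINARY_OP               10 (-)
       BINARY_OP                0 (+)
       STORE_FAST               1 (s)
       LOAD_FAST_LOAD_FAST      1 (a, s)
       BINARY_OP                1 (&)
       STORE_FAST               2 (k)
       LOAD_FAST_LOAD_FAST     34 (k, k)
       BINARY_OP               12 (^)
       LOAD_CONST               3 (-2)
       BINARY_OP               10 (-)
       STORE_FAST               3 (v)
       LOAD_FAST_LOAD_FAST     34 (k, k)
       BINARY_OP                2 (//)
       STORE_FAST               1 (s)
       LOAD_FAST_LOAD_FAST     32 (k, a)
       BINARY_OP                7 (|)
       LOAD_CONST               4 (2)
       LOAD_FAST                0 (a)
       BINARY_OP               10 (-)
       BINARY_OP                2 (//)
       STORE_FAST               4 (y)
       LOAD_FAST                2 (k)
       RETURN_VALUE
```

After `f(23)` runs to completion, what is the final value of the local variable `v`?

LOAD_CONST → push 12. Stack: [12]
LOAD_FAST a → push 23. Stack: [12, 23]
BINARY_OP & → 12 & 23 = 4. Stack: [4]
STORE_FAST s → s=4. Stack: []
LOAD_FAST_LOAD_FAST a,a → push 23,23. Stack: [23, 23]
BINARY_OP ^ → 23 ^ 23 = 0. Stack: [0]
LOAD_CONST → push 3. Stack: [0, 3]
LOAD_FAST s → push 4. Stack: [0, 3, 4]
BINARY_OP - → 3 - 4 = -1. Stack: [0, -1]
BINARY_OP + → 0 + -1 = -1. Stack: [-1]
STORE_FAST s → s=-1. Stack: []
LOAD_FAST_LOAD_FAST a,s → push 23,-1. Stack: [23, -1]
BINARY_OP & → 23 & -1 = 23. Stack: [23]
STORE_FAST k → k=23. Stack: []
LOAD_FAST_LOAD_FAST k,k → push 23,23. Stack: [23, 23]
BINARY_OP ^ → 23 ^ 23 = 0. Stack: [0]
LOAD_CONST → push -2. Stack: [0, -2]
BINARY_OP - → 0 - -2 = 2. Stack: [2]
STORE_FAST v → v=2. Stack: []
LOAD_FAST_LOAD_FAST k,k → push 23,23. Stack: [23, 23]
BINARY_OP // → 23 // 23 = 1. Stack: [1]
STORE_FAST s → s=1. Stack: []
LOAD_FAST_LOAD_FAST k,a → push 23,23. Stack: [23, 23]
BINARY_OP | → 23 | 23 = 23. Stack: [23]
LOAD_CONST → push 2. Stack: [23, 2]
LOAD_FAST a → push 23. Stack: [23, 2, 23]
BINARY_OP - → 2 - 23 = -21. Stack: [23, -21]
BINARY_OP // → 23 // -21 = -2. Stack: [-2]
STORE_FAST y → y=-2. Stack: []
LOAD_FAST k → push 23. Stack: [23]
RETURN_VALUE → return 23.

2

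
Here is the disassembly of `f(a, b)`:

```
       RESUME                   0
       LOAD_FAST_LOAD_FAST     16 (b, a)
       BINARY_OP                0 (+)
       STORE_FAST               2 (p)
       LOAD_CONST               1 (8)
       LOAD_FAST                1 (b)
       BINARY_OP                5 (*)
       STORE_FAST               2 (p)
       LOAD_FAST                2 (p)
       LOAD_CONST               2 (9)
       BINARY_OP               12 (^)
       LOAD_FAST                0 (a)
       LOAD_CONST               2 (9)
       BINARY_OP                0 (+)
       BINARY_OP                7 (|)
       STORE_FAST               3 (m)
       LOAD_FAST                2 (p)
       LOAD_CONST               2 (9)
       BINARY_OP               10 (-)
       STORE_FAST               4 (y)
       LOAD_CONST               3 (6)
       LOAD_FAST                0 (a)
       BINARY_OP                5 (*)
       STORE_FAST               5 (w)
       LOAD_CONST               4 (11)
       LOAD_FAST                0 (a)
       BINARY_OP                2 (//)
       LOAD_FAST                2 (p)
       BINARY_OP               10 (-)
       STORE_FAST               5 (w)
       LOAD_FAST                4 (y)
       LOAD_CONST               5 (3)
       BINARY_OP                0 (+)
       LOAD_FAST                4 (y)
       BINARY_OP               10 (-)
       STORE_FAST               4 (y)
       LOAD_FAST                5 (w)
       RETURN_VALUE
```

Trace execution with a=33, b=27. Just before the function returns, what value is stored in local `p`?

LOAD_FAST_LOAD_FAST b,a → push 27,33. Stack: [27, 33]
BINARY_OP + → 27 + 33 = 60. Stack: [60]
STORE_FAST p → p=60. Stack: []
LOAD_CONST → push 8. Stack: [8]
LOAD_FAST b → push 27. Stack: [8, 27]
BINARY_OP * → 8 * 27 = 216. Stack: [216]
STORE_FAST p → p=216. Stack: []
LOAD_FAST p → push 216. Stack: [216]
LOAD_CONST → push 9. Stack: [216, 9]
BINARY_OP ^ → 216 ^ 9 = 209. Stack: [209]
LOAD_FAST a → push 33. Stack: [209, 33]
LOAD_CONST → push 9. Stack: [209, 33, 9]
BINARY_OP + → 33 + 9 = 42. Stack: [209, 42]
BINARY_OP | → 209 | 42 = 251. Stack: [251]
STORE_FAST m → m=251. Stack: []
LOAD_FAST p → push 216. Stack: [216]
LOAD_CONST → push 9. Stack: [216, 9]
BINARY_OP - → 216 - 9 = 207. Stack: [207]
STORE_FAST y → y=207. Stack: []
LOAD_CONST → push 6. Stack: [6]
LOAD_FAST a → push 33. Stack: [6, 33]
BINARY_OP * → 6 * 33 = 198. Stack: [198]
STORE_FAST w → w=198. Stack: []
LOAD_CONST → push 11. Stack: [11]
LOAD_FAST a → push 33. Stack: [11, 33]
BINARY_OP // → 11 // 33 = 0. Stack: [0]
LOAD_FAST p → push 216. Stack: [0, 216]
BINARY_OP - → 0 - 216 = -216. Stack: [-216]
STORE_FAST w → w=-216. Stack: []
LOAD_FAST y → push 207. Stack: [207]
LOAD_CONST → push 3. Stack: [207, 3]
BINARY_OP + → 207 + 3 = 210. Stack: [210]
LOAD_FAST y → push 207. Stack: [210, 207]
BINARY_OP - → 210 - 207 = 3. Stack: [3]
STORE_FAST y → y=3. Stack: []
LOAD_FAST w → push -216. Stack: [-216]
RETURN_VALUE → return -216.

216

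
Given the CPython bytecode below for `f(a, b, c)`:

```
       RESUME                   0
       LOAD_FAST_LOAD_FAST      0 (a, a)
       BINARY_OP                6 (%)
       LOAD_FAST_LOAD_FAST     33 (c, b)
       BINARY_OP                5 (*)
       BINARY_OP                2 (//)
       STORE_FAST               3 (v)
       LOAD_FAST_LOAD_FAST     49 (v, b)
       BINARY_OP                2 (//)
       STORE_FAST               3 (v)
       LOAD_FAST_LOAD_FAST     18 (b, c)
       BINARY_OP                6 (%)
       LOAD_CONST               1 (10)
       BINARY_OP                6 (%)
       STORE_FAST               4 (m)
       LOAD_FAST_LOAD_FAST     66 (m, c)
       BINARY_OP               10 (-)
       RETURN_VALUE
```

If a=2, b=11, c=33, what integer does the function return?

LOAD_FAST_LOAD_FAST a,a → push 2,2. Stack: [2, 2]
BINARY_OP % → 2 % 2 = 0. Stack: [0]
LOAD_FAST_LOAD_FAST c,b → push 33,11. Stack: [0, 33, 11]
BINARY_OP * → 33 * 11 = 363. Stack: [0, 363]
BINARY_OP // → 0 // 363 = 0. Stack: [0]
STORE_FAST v → v=0. Stack: []
LOAD_FAST_LOAD_FAST v,b → push 0,11. Stack: [0, 11]
BINARY_OP // → 0 // 11 = 0. Stack: [0]
STORE_FAST v → v=0. Stack: []
LOAD_FAST_LOAD_FAST b,c → push 11,33. Stack: [11, 33]
BINARY_OP % → 11 % 33 = 11. Stack: [11]
LOAD_CONST → push 10. Stack: [11, 10]
BINARY_OP % → 11 % 10 = 1. Stack: [1]
STORE_FAST m → m=1. Stack: []
LOAD_FAST_LOAD_FAST m,c → push 1,33. Stack: [1, 33]
BINARY_OP - → 1 - 33 = -32. Stack: [-32]
RETURN_VALUE → return -32.

-32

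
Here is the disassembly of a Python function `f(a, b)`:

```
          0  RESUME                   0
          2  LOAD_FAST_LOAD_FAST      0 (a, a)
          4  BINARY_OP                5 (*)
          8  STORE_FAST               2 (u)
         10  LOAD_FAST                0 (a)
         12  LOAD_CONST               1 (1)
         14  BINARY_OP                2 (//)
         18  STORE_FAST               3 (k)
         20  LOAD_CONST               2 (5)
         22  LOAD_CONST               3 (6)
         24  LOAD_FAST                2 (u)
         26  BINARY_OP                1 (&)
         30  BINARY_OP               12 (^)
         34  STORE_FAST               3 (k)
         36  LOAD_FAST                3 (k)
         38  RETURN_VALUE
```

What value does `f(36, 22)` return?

5

LOAD_FAST_LOAD_FAST a,a → push 36,36. Stack: [36, 36]
BINARY_OP * → 36 * 36 = 1296. Stack: [1296]
STORE_FAST u → u=1296. Stack: []
LOAD_FAST a → push 36. Stack: [36]
LOAD_CONST → push 1. Stack: [36, 1]
BINARY_OP // → 36 // 1 = 36. Stack: [36]
STORE_FAST k → k=36. Stack: []
LOAD_CONST → push 5. Stack: [5]
LOAD_CONST → push 6. Stack: [5, 6]
LOAD_FAST u → push 1296. Stack: [5, 6, 1296]
BINARY_OP & → 6 & 1296 = 0. Stack: [5, 0]
BINARY_OP ^ → 5 ^ 0 = 5. Stack: [5]
STORE_FAST k → k=5. Stack: []
LOAD_FAST k → push 5. Stack: [5]
RETURN_VALUE → return 5.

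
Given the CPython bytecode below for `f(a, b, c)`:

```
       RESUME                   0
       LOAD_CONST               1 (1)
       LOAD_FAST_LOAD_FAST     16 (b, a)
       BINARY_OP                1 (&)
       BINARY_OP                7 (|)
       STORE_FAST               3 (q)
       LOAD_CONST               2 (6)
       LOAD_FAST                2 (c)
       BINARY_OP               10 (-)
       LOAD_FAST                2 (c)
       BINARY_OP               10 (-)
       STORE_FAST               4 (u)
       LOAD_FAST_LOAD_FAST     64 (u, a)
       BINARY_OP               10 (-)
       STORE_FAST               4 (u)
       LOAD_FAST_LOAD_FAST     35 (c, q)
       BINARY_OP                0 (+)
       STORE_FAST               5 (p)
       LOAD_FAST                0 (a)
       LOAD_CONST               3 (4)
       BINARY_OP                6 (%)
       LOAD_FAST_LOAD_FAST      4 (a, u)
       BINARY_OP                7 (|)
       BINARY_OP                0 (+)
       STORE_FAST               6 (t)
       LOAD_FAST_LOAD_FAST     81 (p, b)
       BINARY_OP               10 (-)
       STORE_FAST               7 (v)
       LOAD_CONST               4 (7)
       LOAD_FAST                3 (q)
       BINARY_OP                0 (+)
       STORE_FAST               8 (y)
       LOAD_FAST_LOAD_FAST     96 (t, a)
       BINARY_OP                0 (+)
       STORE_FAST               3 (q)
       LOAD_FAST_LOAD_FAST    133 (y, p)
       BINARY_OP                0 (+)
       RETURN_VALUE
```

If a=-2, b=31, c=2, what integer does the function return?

71

LOAD_CONST → push 1. Stack: [1]
LOAD_FAST_LOAD_FAST b,a → push 31,-2. Stack: [1, 31, -2]
BINARY_OP & → 31 & -2 = 30. Stack: [1, 30]
BINARY_OP | → 1 | 30 = 31. Stack: [31]
STORE_FAST q → q=31. Stack: []
LOAD_CONST → push 6. Stack: [6]
LOAD_FAST c → push 2. Stack: [6, 2]
BINARY_OP - → 6 - 2 = 4. Stack: [4]
LOAD_FAST c → push 2. Stack: [4, 2]
BINARY_OP - → 4 - 2 = 2. Stack: [2]
STORE_FAST u → u=2. Stack: []
LOAD_FAST_LOAD_FAST u,a → push 2,-2. Stack: [2, -2]
BINARY_OP - → 2 - -2 = 4. Stack: [4]
STORE_FAST u → u=4. Stack: []
LOAD_FAST_LOAD_FAST c,q → push 2,31. Stack: [2, 31]
BINARY_OP + → 2 + 31 = 33. Stack: [33]
STORE_FAST p → p=33. Stack: []
LOAD_FAST a → push -2. Stack: [-2]
LOAD_CONST → push 4. Stack: [-2, 4]
BINARY_OP % → -2 % 4 = 2. Stack: [2]
LOAD_FAST_LOAD_FAST a,u → push -2,4. Stack: [2, -2, 4]
BINARY_OP | → -2 | 4 = -2. Stack: [2, -2]
BINARY_OP + → 2 + -2 = 0. Stack: [0]
STORE_FAST t → t=0. Stack: []
LOAD_FAST_LOAD_FAST p,b → push 33,31. Stack: [33, 31]
BINARY_OP - → 33 - 31 = 2. Stack: [2]
STORE_FAST v → v=2. Stack: []
LOAD_CONST → push 7. Stack: [7]
LOAD_FAST q → push 31. Stack: [7, 31]
BINARY_OP + → 7 + 31 = 38. Stack: [38]
STORE_FAST y → y=38. Stack: []
LOAD_FAST_LOAD_FAST t,a → push 0,-2. Stack: [0, -2]
BINARY_OP + → 0 + -2 = -2. Stack: [-2]
STORE_FAST q → q=-2. Stack: []
LOAD_FAST_LOAD_FAST y,p → push 38,33. Stack: [38, 33]
BINARY_OP + → 38 + 33 = 71. Stack: [71]
RETURN_VALUE → return 71.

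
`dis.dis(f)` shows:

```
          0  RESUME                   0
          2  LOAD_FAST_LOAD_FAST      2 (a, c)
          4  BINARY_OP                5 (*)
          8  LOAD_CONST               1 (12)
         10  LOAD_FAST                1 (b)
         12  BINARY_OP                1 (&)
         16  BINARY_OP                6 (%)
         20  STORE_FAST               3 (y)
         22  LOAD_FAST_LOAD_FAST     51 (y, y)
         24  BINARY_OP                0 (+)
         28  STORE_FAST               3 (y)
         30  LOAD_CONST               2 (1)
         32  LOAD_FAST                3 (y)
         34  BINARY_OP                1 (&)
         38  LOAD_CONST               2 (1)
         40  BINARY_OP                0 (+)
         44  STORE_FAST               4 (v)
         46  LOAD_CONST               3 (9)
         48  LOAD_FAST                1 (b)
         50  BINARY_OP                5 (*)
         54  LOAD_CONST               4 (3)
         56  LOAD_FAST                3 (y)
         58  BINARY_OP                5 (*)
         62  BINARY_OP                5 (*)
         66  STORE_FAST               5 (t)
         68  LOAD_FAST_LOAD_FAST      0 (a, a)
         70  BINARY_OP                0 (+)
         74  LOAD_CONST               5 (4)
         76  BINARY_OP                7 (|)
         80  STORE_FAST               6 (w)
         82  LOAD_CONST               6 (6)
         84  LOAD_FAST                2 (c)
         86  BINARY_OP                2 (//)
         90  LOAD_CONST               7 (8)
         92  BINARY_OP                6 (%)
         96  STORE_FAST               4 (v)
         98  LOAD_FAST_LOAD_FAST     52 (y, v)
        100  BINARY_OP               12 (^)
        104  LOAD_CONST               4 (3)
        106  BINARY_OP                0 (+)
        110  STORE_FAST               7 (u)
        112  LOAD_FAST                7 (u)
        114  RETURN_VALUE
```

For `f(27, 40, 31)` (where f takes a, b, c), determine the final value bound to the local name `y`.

LOAD_FAST_LOAD_FAST a,c → push 27,31. Stack: [27, 31]
BINARY_OP * → 27 * 31 = 837. Stack: [837]
LOAD_CONST → push 12. Stack: [837, 12]
LOAD_FAST b → push 40. Stack: [837, 12, 40]
BINARY_OP & → 12 & 40 = 8. Stack: [837, 8]
BINARY_OP % → 837 % 8 = 5. Stack: [5]
STORE_FAST y → y=5. Stack: []
LOAD_FAST_LOAD_FAST y,y → push 5,5. Stack: [5, 5]
BINARY_OP + → 5 + 5 = 10. Stack: [10]
STORE_FAST y → y=10. Stack: []
LOAD_CONST → push 1. Stack: [1]
LOAD_FAST y → push 10. Stack: [1, 10]
BINARY_OP & → 1 & 10 = 0. Stack: [0]
LOAD_CONST → push 1. Stack: [0, 1]
BINARY_OP + → 0 + 1 = 1. Stack: [1]
STORE_FAST v → v=1. Stack: []
LOAD_CONST → push 9. Stack: [9]
LOAD_FAST b → push 40. Stack: [9, 40]
BINARY_OP * → 9 * 40 = 360. Stack: [360]
LOAD_CONST → push 3. Stack: [360, 3]
LOAD_FAST y → push 10. Stack: [360, 3, 10]
BINARY_OP * → 3 * 10 = 30. Stack: [360, 30]
BINARY_OP * → 360 * 30 = 10800. Stack: [10800]
STORE_FAST t → t=10800. Stack: []
LOAD_FAST_LOAD_FAST a,a → push 27,27. Stack: [27, 27]
BINARY_OP + → 27 + 27 = 54. Stack: [54]
LOAD_CONST → push 4. Stack: [54, 4]
BINARY_OP | → 54 | 4 = 54. Stack: [54]
STORE_FAST w → w=54. Stack: []
LOAD_CONST → push 6. Stack: [6]
LOAD_FAST c → push 31. Stack: [6, 31]
BINARY_OP // → 6 // 31 = 0. Stack: [0]
LOAD_CONST → push 8. Stack: [0, 8]
BINARY_OP % → 0 % 8 = 0. Stack: [0]
STORE_FAST v → v=0. Stack: []
LOAD_FAST_LOAD_FAST y,v → push 10,0. Stack: [10, 0]
BINARY_OP ^ → 10 ^ 0 = 10. Stack: [10]
LOAD_CONST → push 3. Stack: [10, 3]
BINARY_OP + → 10 + 3 = 13. Stack: [13]
STORE_FAST u → u=13. Stack: []
LOAD_FAST u → push 13. Stack: [13]
RETURN_VALUE → return 13.

10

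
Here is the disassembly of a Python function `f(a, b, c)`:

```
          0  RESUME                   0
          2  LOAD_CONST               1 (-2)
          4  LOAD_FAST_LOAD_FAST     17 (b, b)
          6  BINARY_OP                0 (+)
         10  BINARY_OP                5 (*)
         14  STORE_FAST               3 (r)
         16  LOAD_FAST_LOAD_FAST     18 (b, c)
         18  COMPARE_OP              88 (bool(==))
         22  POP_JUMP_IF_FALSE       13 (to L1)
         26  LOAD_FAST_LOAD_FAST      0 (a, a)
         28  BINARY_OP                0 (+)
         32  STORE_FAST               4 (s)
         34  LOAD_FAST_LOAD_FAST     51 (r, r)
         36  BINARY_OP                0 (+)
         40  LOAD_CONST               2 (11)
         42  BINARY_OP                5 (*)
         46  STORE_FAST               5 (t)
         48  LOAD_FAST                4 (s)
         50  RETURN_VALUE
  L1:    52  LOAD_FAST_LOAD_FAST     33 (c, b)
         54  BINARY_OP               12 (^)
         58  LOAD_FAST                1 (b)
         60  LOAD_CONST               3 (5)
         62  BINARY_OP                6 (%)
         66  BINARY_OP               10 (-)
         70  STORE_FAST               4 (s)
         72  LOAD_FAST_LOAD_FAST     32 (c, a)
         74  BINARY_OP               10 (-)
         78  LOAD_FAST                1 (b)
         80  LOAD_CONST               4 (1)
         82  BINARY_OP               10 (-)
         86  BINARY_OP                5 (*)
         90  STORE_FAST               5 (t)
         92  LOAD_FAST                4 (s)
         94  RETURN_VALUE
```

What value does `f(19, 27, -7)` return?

-32

LOAD_CONST → push -2. Stack: [-2]
LOAD_FAST_LOAD_FAST b,b → push 27,27. Stack: [-2, 27, 27]
BINARY_OP + → 27 + 27 = 54. Stack: [-2, 54]
BINARY_OP * → -2 * 54 = -108. Stack: [-108]
STORE_FAST r → r=-108. Stack: []
LOAD_FAST_LOAD_FAST b,c → push 27,-7. Stack: [27, -7]
COMPARE_OP bool(==) → 27 vs -7 = False. Stack: [False]
POP_JUMP_IF_FALSE → pop False; jump. Stack: []
LOAD_FAST_LOAD_FAST c,b → push -7,27. Stack: [-7, 27]
BINARY_OP ^ → -7 ^ 27 = -30. Stack: [-30]
LOAD_FAST b → push 27. Stack: [-30, 27]
LOAD_CONST → push 5. Stack: [-30, 27, 5]
BINARY_OP % → 27 % 5 = 2. Stack: [-30, 2]
BINARY_OP - → -30 - 2 = -32. Stack: [-32]
STORE_FAST s → s=-32. Stack: []
LOAD_FAST_LOAD_FAST c,a → push -7,19. Stack: [-7, 19]
BINARY_OP - → -7 - 19 = -26. Stack: [-26]
LOAD_FAST b → push 27. Stack: [-26, 27]
LOAD_CONST → push 1. Stack: [-26, 27, 1]
BINARY_OP - → 27 - 1 = 26. Stack: [-26, 26]
BINARY_OP * → -26 * 26 = -676. Stack: [-676]
STORE_FAST t → t=-676. Stack: []
LOAD_FAST s → push -32. Stack: [-32]
RETURN_VALUE → return -32.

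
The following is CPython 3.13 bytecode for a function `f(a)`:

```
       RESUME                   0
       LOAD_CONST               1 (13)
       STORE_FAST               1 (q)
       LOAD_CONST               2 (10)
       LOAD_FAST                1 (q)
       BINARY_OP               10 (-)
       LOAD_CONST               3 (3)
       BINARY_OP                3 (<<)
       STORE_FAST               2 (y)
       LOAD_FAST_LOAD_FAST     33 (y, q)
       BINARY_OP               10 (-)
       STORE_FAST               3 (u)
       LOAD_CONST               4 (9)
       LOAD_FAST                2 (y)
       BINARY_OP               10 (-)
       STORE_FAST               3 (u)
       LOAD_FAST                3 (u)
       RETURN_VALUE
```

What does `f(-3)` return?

33

LOAD_CONST → push 13. Stack: [13]
STORE_FAST q → q=13. Stack: []
LOAD_CONST → push 10. Stack: [10]
LOAD_FAST q → push 13. Stack: [10, 13]
BINARY_OP - → 10 - 13 = -3. Stack: [-3]
LOAD_CONST → push 3. Stack: [-3, 3]
BINARY_OP << → -3 << 3 = -24. Stack: [-24]
STORE_FAST y → y=-24. Stack: []
LOAD_FAST_LOAD_FAST y,q → push -24,13. Stack: [-24, 13]
BINARY_OP - → -24 - 13 = -37. Stack: [-37]
STORE_FAST u → u=-37. Stack: []
LOAD_CONST → push 9. Stack: [9]
LOAD_FAST y → push -24. Stack: [9, -24]
BINARY_OP - → 9 - -24 = 33. Stack: [33]
STORE_FAST u → u=33. Stack: []
LOAD_FAST u → push 33. Stack: [33]
RETURN_VALUE → return 33.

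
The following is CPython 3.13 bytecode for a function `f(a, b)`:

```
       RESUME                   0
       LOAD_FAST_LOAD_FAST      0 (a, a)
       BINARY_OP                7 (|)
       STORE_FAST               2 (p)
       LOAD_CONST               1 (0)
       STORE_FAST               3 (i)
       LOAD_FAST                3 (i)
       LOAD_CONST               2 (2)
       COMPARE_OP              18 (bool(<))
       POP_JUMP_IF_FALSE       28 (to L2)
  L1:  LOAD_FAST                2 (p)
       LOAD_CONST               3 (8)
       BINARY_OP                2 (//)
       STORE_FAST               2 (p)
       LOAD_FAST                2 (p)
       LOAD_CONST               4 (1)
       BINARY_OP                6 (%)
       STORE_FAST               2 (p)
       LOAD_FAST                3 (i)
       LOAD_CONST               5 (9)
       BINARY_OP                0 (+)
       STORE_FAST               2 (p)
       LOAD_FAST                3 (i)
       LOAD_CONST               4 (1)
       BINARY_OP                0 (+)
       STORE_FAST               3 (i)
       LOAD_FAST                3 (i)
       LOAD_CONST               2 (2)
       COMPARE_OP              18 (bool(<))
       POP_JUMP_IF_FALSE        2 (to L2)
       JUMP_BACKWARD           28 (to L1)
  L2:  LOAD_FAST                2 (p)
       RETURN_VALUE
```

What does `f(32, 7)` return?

10

LOAD_FAST_LOAD_FAST a,a → push 32,32. Stack: [32, 32]
BINARY_OP | → 32 | 32 = 32. Stack: [32]
STORE_FAST p → p=32. Stack: []
LOAD_CONST → push 0. Stack: [0]
STORE_FAST i → i=0. Stack: []
LOAD_FAST i → push 0. Stack: [0]
LOAD_CONST → push 2. Stack: [0, 2]
COMPARE_OP bool(<) → 0 vs 2 = True. Stack: [True]
POP_JUMP_IF_FALSE → pop True; no jump. Stack: []
LOAD_FAST p → push 32. Stack: [32]
LOAD_CONST → push 8. Stack: [32, 8]
BINARY_OP // → 32 // 8 = 4. Stack: [4]
STORE_FAST p → p=4. Stack: []
LOAD_FAST p → push 4. Stack: [4]
LOAD_CONST → push 1. Stack: [4, 1]
BINARY_OP % → 4 % 1 = 0. Stack: [0]
STORE_FAST p → p=0. Stack: []
LOAD_FAST i → push 0. Stack: [0]
LOAD_CONST → push 9. Stack: [0, 9]
BINARY_OP + → 0 + 9 = 9. Stack: [9]
STORE_FAST p → p=9. Stack: []
LOAD_FAST i → push 0. Stack: [0]
LOAD_CONST → push 1. Stack: [0, 1]
BINARY_OP + → 0 + 1 = 1. Stack: [1]
STORE_FAST i → i=1. Stack: []
LOAD_FAST i → push 1. Stack: [1]
LOAD_CONST → push 2. Stack: [1, 2]
COMPARE_OP bool(<) → 1 vs 2 = True. Stack: [True]
POP_JUMP_IF_FALSE → pop True; no jump. Stack: []
LOAD_FAST p → push 9. Stack: [9]
LOAD_CONST → push 8. Stack: [9, 8]
BINARY_OP // → 9 // 8 = 1. Stack: [1]
STORE_FAST p → p=1. Stack: []
LOAD_FAST p → push 1. Stack: [1]
LOAD_CONST → push 1. Stack: [1, 1]
BINARY_OP % → 1 % 1 = 0. Stack: [0]
STORE_FAST p → p=0. Stack: []
LOAD_FAST i → push 1. Stack: [1]
LOAD_CONST → push 9. Stack: [1, 9]
BINARY_OP + → 1 + 9 = 10. Stack: [10]
STORE_FAST p → p=10. Stack: []
LOAD_FAST i → push 1. Stack: [1]
LOAD_CONST → push 1. Stack: [1, 1]
BINARY_OP + → 1 + 1 = 2. Stack: [2]
STORE_FAST i → i=2. Stack: []
LOAD_FAST i → push 2. Stack: [2]
LOAD_CONST → push 2. Stack: [2, 2]
COMPARE_OP bool(<) → 2 vs 2 = False. Stack: [False]
POP_JUMP_IF_FALSE → pop False; jump. Stack: []
LOAD_FAST p → push 10. Stack: [10]
RETURN_VALUE → return 10.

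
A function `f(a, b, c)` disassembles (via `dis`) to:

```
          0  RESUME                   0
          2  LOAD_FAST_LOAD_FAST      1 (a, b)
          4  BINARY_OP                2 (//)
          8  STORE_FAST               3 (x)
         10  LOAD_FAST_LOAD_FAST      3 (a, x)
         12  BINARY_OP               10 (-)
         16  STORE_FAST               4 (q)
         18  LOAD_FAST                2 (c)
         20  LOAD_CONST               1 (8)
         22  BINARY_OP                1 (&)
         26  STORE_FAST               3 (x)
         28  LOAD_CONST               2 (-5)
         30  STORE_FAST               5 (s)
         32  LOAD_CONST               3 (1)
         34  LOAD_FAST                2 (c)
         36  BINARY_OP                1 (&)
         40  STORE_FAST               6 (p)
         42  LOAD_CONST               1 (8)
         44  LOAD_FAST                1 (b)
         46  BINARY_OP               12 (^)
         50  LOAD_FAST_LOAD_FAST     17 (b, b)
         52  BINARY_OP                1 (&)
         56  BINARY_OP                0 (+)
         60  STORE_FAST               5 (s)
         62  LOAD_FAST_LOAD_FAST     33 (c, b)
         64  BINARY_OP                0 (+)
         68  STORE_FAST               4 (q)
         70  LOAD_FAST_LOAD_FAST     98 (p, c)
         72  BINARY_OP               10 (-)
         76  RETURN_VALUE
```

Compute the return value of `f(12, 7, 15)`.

LOAD_FAST_LOAD_FAST a,b → push 12,7. Stack: [12, 7]
BINARY_OP // → 12 // 7 = 1. Stack: [1]
STORE_FAST x → x=1. Stack: []
LOAD_FAST_LOAD_FAST a,x → push 12,1. Stack: [12, 1]
BINARY_OP - → 12 - 1 = 11. Stack: [11]
STORE_FAST q → q=11. Stack: []
LOAD_FAST c → push 15. Stack: [15]
LOAD_CONST → push 8. Stack: [15, 8]
BINARY_OP & → 15 & 8 = 8. Stack: [8]
STORE_FAST x → x=8. Stack: []
LOAD_CONST → push -5. Stack: [-5]
STORE_FAST s → s=-5. Stack: []
LOAD_CONST → push 1. Stack: [1]
LOAD_FAST c → push 15. Stack: [1, 15]
BINARY_OP & → 1 & 15 = 1. Stack: [1]
STORE_FAST p → p=1. Stack: []
LOAD_CONST → push 8. Stack: [8]
LOAD_FAST b → push 7. Stack: [8, 7]
BINARY_OP ^ → 8 ^ 7 = 15. Stack: [15]
LOAD_FAST_LOAD_FAST b,b → push 7,7. Stack: [15, 7, 7]
BINARY_OP & → 7 & 7 = 7. Stack: [15, 7]
BINARY_OP + → 15 + 7 = 22. Stack: [22]
STORE_FAST s → s=22. Stack: []
LOAD_FAST_LOAD_FAST c,b → push 15,7. Stack: [15, 7]
BINARY_OP + → 15 + 7 = 22. Stack: [22]
STORE_FAST q → q=22. Stack: []
LOAD_FAST_LOAD_FAST p,c → push 1,15. Stack: [1, 15]
BINARY_OP - → 1 - 15 = -14. Stack: [-14]
RETURN_VALUE → return -14.

-14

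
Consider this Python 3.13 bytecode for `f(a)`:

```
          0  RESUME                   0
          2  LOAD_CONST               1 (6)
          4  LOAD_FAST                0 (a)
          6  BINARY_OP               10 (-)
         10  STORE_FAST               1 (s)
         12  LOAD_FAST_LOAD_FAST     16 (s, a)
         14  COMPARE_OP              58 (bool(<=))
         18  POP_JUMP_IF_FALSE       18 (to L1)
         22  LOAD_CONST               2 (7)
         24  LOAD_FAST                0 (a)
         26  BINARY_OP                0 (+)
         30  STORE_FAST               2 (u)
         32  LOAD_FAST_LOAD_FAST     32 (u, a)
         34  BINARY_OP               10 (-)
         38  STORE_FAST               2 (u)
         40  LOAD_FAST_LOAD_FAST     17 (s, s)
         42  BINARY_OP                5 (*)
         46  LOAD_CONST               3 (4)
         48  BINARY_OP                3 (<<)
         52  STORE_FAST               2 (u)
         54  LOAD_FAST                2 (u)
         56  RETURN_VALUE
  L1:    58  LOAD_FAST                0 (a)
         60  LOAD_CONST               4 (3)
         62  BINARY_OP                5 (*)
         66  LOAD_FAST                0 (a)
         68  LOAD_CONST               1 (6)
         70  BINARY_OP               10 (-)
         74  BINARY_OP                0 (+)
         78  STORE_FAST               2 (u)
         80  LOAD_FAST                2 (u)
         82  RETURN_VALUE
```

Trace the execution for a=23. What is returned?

LOAD_CONST → push 6. Stack: [6]
LOAD_FAST a → push 23. Stack: [6, 23]
BINARY_OP - → 6 - 23 = -17. Stack: [-17]
STORE_FAST s → s=-17. Stack: []
LOAD_FAST_LOAD_FAST s,a → push -17,23. Stack: [-17, 23]
COMPARE_OP bool(<=) → -17 vs 23 = True. Stack: [True]
POP_JUMP_IF_FALSE → pop True; no jump. Stack: []
LOAD_CONST → push 7. Stack: [7]
LOAD_FAST a → push 23. Stack: [7, 23]
BINARY_OP + → 7 + 23 = 30. Stack: [30]
STORE_FAST u → u=30. Stack: []
LOAD_FAST_LOAD_FAST u,a → push 30,23. Stack: [30, 23]
BINARY_OP - → 30 - 23 = 7. Stack: [7]
STORE_FAST u → u=7. Stack: []
LOAD_FAST_LOAD_FAST s,s → push -17,-17. Stack: [-17, -17]
BINARY_OP * → -17 * -17 = 289. Stack: [289]
LOAD_CONST → push 4. Stack: [289, 4]
BINARY_OP << → 289 << 4 = 4624. Stack: [4624]
STORE_FAST u → u=4624. Stack: []
LOAD_FAST u → push 4624. Stack: [4624]
RETURN_VALUE → return 4624.

4624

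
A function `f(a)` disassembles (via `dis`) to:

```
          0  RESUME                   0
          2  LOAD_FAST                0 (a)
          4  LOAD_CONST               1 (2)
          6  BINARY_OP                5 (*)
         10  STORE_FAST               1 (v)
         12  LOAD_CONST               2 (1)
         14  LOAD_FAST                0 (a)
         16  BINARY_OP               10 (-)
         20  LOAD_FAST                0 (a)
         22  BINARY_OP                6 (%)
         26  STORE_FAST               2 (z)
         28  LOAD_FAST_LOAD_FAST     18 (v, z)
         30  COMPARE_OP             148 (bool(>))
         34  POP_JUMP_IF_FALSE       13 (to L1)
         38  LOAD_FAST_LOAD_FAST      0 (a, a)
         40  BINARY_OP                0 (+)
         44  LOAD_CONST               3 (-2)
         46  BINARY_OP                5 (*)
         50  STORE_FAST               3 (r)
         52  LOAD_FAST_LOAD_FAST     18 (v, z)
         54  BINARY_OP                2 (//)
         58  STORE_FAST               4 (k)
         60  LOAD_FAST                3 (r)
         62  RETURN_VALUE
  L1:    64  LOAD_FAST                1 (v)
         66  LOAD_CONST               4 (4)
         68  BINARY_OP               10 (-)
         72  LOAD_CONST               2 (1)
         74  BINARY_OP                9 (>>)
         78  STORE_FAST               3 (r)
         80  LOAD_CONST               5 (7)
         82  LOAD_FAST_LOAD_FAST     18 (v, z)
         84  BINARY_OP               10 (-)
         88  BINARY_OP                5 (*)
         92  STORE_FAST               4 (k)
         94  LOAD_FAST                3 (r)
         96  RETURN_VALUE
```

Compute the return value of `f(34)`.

LOAD_FAST a → push 34. Stack: [34]
LOAD_CONST → push 2. Stack: [34, 2]
BINARY_OP * → 34 * 2 = 68. Stack: [68]
STORE_FAST v → v=68. Stack: []
LOAD_CONST → push 1. Stack: [1]
LOAD_FAST a → push 34. Stack: [1, 34]
BINARY_OP - → 1 - 34 = -33. Stack: [-33]
LOAD_FAST a → push 34. Stack: [-33, 34]
BINARY_OP % → -33 % 34 = 1. Stack: [1]
STORE_FAST z → z=1. Stack: []
LOAD_FAST_LOAD_FAST v,z → push 68,1. Stack: [68, 1]
COMPARE_OP bool(>) → 68 vs 1 = True. Stack: [True]
POP_JUMP_IF_FALSE → pop True; no jump. Stack: []
LOAD_FAST_LOAD_FAST a,a → push 34,34. Stack: [34, 34]
BINARY_OP + → 34 + 34 = 68. Stack: [68]
LOAD_CONST → push -2. Stack: [68, -2]
BINARY_OP * → 68 * -2 = -136. Stack: [-136]
STORE_FAST r → r=-136. Stack: []
LOAD_FAST_LOAD_FAST v,z → push 68,1. Stack: [68, 1]
BINARY_OP // → 68 // 1 = 68. Stack: [68]
STORE_FAST k → k=68. Stack: []
LOAD_FAST r → push -136. Stack: [-136]
RETURN_VALUE → return -136.

-136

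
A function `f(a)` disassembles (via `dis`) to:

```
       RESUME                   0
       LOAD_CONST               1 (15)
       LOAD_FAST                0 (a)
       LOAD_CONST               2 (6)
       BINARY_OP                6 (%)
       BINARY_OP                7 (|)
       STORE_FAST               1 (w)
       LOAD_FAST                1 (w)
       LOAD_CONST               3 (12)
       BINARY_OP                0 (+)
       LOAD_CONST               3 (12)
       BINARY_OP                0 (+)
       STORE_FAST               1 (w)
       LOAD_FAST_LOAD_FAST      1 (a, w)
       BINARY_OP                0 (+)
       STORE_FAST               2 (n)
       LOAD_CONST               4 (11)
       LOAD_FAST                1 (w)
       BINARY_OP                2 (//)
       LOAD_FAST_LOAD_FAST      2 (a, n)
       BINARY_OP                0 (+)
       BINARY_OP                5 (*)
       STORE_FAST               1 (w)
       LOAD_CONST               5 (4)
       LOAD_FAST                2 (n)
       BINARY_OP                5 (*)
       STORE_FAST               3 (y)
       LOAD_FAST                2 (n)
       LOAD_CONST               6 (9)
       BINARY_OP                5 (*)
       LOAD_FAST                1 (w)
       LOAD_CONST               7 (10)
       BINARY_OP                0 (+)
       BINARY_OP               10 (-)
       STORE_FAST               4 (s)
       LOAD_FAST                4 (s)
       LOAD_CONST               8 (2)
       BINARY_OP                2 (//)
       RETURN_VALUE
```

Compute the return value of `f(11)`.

LOAD_CONST → push 15. Stack: [15]
LOAD_FAST a → push 11. Stack: [15, 11]
LOAD_CONST → push 6. Stack: [15, 11, 6]
BINARY_OP % → 11 % 6 = 5. Stack: [15, 5]
BINARY_OP | → 15 | 5 = 15. Stack: [15]
STORE_FAST w → w=15. Stack: []
LOAD_FAST w → push 15. Stack: [15]
LOAD_CONST → push 12. Stack: [15, 12]
BINARY_OP + → 15 + 12 = 27. Stack: [27]
LOAD_CONST → push 12. Stack: [27, 12]
BINARY_OP + → 27 + 12 = 39. Stack: [39]
STORE_FAST w → w=39. Stack: []
LOAD_FAST_LOAD_FAST a,w → push 11,39. Stack: [11, 39]
BINARY_OP + → 11 + 39 = 50. Stack: [50]
STORE_FAST n → n=50. Stack: []
LOAD_CONST → push 11. Stack: [11]
LOAD_FAST w → push 39. Stack: [11, 39]
BINARY_OP // → 11 // 39 = 0. Stack: [0]
LOAD_FAST_LOAD_FAST a,n → push 11,50. Stack: [0, 11, 50]
BINARY_OP + → 11 + 50 = 61. Stack: [0, 61]
BINARY_OP * → 0 * 61 = 0. Stack: [0]
STORE_FAST w → w=0. Stack: []
LOAD_CONST → push 4. Stack: [4]
LOAD_FAST n → push 50. Stack: [4, 50]
BINARY_OP * → 4 * 50 = 200. Stack: [200]
STORE_FAST y → y=200. Stack: []
LOAD_FAST n → push 50. Stack: [50]
LOAD_CONST → push 9. Stack: [50, 9]
BINARY_OP * → 50 * 9 = 450. Stack: [450]
LOAD_FAST w → push 0. Stack: [450, 0]
LOAD_CONST → push 10. Stack: [450, 0, 10]
BINARY_OP + → 0 + 10 = 10. Stack: [450, 10]
BINARY_OP - → 450 - 10 = 440. Stack: [440]
STORE_FAST s → s=440. Stack: []
LOAD_FAST s → push 440. Stack: [440]
LOAD_CONST → push 2. Stack: [440, 2]
BINARY_OP // → 440 // 2 = 220. Stack: [220]
RETURN_VALUE → return 220.

220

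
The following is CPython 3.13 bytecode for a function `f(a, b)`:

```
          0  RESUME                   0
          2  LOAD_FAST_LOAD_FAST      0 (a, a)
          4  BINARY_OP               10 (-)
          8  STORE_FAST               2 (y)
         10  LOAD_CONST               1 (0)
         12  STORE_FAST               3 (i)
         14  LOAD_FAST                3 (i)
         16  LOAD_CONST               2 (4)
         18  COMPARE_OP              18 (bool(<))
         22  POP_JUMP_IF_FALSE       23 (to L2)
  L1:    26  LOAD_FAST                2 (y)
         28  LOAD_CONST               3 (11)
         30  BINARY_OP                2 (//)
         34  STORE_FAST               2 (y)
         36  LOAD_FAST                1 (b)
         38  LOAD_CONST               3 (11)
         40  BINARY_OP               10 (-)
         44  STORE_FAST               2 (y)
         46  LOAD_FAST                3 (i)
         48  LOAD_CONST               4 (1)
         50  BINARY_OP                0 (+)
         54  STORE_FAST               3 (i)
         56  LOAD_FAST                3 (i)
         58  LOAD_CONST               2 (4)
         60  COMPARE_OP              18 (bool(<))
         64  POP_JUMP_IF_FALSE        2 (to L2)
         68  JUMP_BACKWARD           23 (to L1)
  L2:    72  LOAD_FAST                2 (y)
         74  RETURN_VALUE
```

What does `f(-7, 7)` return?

-4

LOAD_FAST_LOAD_FAST a,a → push -7,-7
BINARY_OP - → -7 - -7 = 0
STORE_FAST y → y=0
LOAD_CONST → push 0
STORE_FAST i → i=0
LOAD_FAST i → push 0
LOAD_CONST → push 4
COMPARE_OP bool(<) → 0 vs 4 = True
POP_JUMP_IF_FALSE → pop True; no jump
LOAD_FAST y → push 0
LOAD_CONST → push 11
BINARY_OP // → 0 // 11 = 0
STORE_FAST y → y=0
LOAD_FAST b → push 7
LOAD_CONST → push 11
BINARY_OP - → 7 - 11 = -4
STORE_FAST y → y=-4
LOAD_FAST i → push 0
LOAD_CONST → push 1
BINARY_OP + → 0 + 1 = 1
STORE_FAST i → i=1
LOAD_FAST i → push 1
LOAD_CONST → push 4
COMPARE_OP bool(<) → 1 vs 4 = True
POP_JUMP_IF_FALSE → pop True; no jump
LOAD_FAST y → push -4
LOAD_CONST → push 11
BINARY_OP // → -4 // 11 = -1
STORE_FAST y → y=-1
LOAD_FAST b → push 7
LOAD_CONST → push 11
BINARY_OP - → 7 - 11 = -4
STORE_FAST y → y=-4
LOAD_FAST i → push 1
LOAD_CONST → push 1
BINARY_OP + → 1 + 1 = 2
STORE_FAST i → i=2
LOAD_FAST i → push 2
LOAD_CONST → push 4
COMPARE_OP bool(<) → 2 vs 4 = True
POP_JUMP_IF_FALSE → pop True; no jump
LOAD_FAST y → push -4
LOAD_CONST → push 11
BINARY_OP // → -4 // 11 = -1
STORE_FAST y → y=-1
LOAD_FAST b → push 7
LOAD_CONST → push 11
BINARY_OP - → 7 - 11 = -4
STORE_FAST y → y=-4
LOAD_FAST i → push 2
LOAD_CONST → push 1
BINARY_OP + → 2 + 1 = 3
STORE_FAST i → i=3
LOAD_FAST i → push 3
LOAD_CONST → push 4
COMPARE_OP bool(<) → 3 vs 4 = True
POP_JUMP_IF_FALSE → pop True; no jump
LOAD_FAST y → push -4
LOAD_CONST → push 11
BINARY_OP // → -4 // 11 = -1
STORE_FAST y → y=-1
LOAD_FAST b → push 7
LOAD_CONST → push 11
BINARY_OP - → 7 - 11 = -4
STORE_FAST y → y=-4
LOAD_FAST i → push 3
LOAD_CONST → push 1
BINARY_OP + → 3 + 1 = 4
STORE_FAST i → i=4
LOAD_FAST i → push 4
LOAD_CONST → push 4
COMPARE_OP bool(<) → 4 vs 4 = False
POP_JUMP_IF_FALSE → pop False; jump
LOAD_FAST y → push -4
RETURN_VALUE → return -4.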